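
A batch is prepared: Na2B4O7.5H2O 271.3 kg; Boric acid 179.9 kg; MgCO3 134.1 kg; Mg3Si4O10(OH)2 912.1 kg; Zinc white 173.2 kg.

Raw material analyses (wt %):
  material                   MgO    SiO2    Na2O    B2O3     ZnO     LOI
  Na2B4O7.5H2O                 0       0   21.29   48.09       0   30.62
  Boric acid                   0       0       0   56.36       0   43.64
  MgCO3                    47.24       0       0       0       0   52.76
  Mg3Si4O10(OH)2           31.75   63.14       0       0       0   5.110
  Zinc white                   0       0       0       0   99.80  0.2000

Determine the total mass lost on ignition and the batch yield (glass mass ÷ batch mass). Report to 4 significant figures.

Mid-chain values are rounded to 4 significant figures when quoted — the working math holds full precision throughout. Every reported result is rounded only once; all derived quantities, which include the totals, yield, net glass mass, LOI, the five compositions, are re-derived at full precision, as quoted within the problem or the answer, from the weighed amounts for 1391 kg of glass.
Ignition loss by material:
  Na2B4O7.5H2O: 271.3 × 0.3062 = 83.07 kg
  Boric acid: 179.9 × 0.4364 = 78.51 kg
  MgCO3: 134.1 × 0.5276 = 70.75 kg
  Mg3Si4O10(OH)2: 912.1 × 0.05110 = 46.61 kg
  Zinc white: 173.2 × 0.002000 = 0.3464 kg
Total LOI = 279.3 kg
Glass = batch − LOI = 1671 − 279.3 = 1391 kg

LOI loss = 279.3 kg; glass = 1391 kg; yield = 83.28%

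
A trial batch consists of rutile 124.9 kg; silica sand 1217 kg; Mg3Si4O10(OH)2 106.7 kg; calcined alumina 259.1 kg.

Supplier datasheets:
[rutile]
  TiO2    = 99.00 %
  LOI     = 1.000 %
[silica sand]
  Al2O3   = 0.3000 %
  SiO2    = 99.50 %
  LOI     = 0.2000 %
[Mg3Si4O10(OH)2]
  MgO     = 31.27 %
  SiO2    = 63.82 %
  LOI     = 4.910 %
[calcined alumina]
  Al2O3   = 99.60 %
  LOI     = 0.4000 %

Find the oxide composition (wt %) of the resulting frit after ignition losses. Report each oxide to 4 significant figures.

Glass mass = 1698 kg (batch 1708 − LOI 9.958).
Composition: Al2O3 15.42%, MgO 1.965%, TiO2 7.283%, SiO2 75.34%

The working math runs at exact precision all the way through; intermediates are shown, rounded to 4 significant figures, as written. Every reported figure is rounded once only — the derived quantities, including yield, net glass mass, ignition loss, totals, four oxide percentages, are computed from the weighed amounts per 1698 kg of glass in full float precision, as written in problem or answer.
What the batch supplies per oxide:
  Al2O3: 1217·0.003000 + 259.1·0.9960 = 261.7 kg
  MgO: 106.7·0.3127 = 33.37 kg
  TiO2: 124.9·0.9900 = 123.7 kg
  SiO2: 1217·0.9950 + 106.7·0.6382 = 1279 kg
LOI: 124.9·0.01000 + 1217·0.002000 + 106.7·0.04910 + 259.1·0.004000 = 9.958 kg
Glass = total batch minus LOI = 1708 − 9.958 = 1698 kg (equal to the oxide-mass sum)
each oxide over glass, ×100, is wt %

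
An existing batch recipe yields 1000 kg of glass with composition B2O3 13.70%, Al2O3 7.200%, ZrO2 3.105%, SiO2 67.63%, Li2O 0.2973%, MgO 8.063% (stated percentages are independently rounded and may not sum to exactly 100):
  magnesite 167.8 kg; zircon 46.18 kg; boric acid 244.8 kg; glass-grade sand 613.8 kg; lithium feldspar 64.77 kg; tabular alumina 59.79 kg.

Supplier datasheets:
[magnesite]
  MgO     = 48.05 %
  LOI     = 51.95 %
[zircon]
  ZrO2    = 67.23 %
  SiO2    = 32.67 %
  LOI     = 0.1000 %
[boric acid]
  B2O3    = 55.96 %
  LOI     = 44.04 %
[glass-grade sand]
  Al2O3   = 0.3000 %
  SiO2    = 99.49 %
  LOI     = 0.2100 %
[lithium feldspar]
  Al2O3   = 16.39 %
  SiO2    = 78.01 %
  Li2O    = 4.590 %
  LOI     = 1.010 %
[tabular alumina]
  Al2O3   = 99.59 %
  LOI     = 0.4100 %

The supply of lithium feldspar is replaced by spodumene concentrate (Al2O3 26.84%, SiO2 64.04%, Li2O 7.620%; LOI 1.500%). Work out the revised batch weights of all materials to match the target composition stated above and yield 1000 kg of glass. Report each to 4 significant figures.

Revised batch per 1000 kg glass:
  magnesite: 167.8 kg
  zircon: 46.18 kg
  boric acid: 244.8 kg
  glass-grade sand: 639.5 kg
  spodumene concentrate: 39.02 kg
  tabular alumina: 59.86 kg
Total batch = 1197 kg; LOI loss = 197.2 kg

All arithmetic runs at full precision through every step — working values are displayed (rounded to four significant digits) at each printed step; every reported number takes a single rounding. All derived quantities are re-derived in full float precision (the totals, yield, net glass mass, the six compositions, ignition loss) from the batch weights at 1000 kg of glass, exactly as shown in either problem or answer.
Target oxide masses per 1000 kg glass:
  B2O3: 13.70% × 1000 = 137.0 kg
  Al2O3: 7.200% × 1000 = 72.00 kg
  ZrO2: 3.105% × 1000 = 31.05 kg
  SiO2: 67.63% × 1000 = 676.3 kg
  Li2O: 0.2973% × 1000 = 2.973 kg
  MgO: 8.063% × 1000 = 80.63 kg
Sums-versus-targets review on the weights just shown, for the quoted basis mass (summed amounts equal target values exact up to rounding of places):
  B2O3: 244.8·0.5596 = 137.0 kg (target 137.0 kg)
  Al2O3: 639.5·0.003000 + 39.02·0.2684 + 59.86·0.9959 = 72.01 kg (target 72.00 kg)
  ZrO2: 46.18·0.6723 = 31.05 kg (target 31.05 kg)
  SiO2: 46.18·0.3267 + 639.5·0.9949 + 39.02·0.6404 = 676.3 kg (target 676.3 kg)
  Li2O: 39.02·0.07620 = 2.973 kg (target 2.973 kg)
  MgO: 167.8·0.4805 = 80.63 kg (target 80.63 kg)
The glass-mass cross-check: the batch minus its LOI: 1000 kg (the targets, summed, come to 1000 kg; versus the stated basis of 1000 kg — a pure rounding effect).
Adding the batch up: Σ batch = 1197 kg; loss to ignition Σ batch·LOI = 197.2 kg; yield: glass divided by total = 83.53%.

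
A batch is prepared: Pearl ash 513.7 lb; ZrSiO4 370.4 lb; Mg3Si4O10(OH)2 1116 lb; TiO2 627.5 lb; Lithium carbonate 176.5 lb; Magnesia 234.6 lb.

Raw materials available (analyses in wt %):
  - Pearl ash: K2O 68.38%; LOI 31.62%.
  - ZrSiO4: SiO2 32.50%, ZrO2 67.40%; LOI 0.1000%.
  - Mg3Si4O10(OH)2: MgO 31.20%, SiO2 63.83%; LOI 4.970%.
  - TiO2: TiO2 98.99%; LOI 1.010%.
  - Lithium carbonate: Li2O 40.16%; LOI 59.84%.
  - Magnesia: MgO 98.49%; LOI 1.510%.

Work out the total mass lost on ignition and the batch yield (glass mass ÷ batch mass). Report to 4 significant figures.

In-progress results are printed, with 4-significant-figure rounding, in the working; every computation runs at exact precision all the way through; every reported result is rounded once only. All derived quantities, which include the yield, six oxide percentages, the totals, net glass mass, LOI, are computed in full float precision, as given in problem or answer, from the weighed amounts per 2705 lb of glass.
Material-by-material LOI:
  Pearl ash: 513.7 × 0.3162 = 162.4 lb
  ZrSiO4: 370.4 × 0.001000 = 0.3704 lb
  Mg3Si4O10(OH)2: 1116 × 0.04970 = 55.47 lb
  TiO2: 627.5 × 0.01010 = 6.338 lb
  Lithium carbonate: 176.5 × 0.5984 = 105.6 lb
  Magnesia: 234.6 × 0.01510 = 3.542 lb
Total LOI = 333.8 lb
Glass = batch − LOI = 3039 − 333.8 = 2705 lb

LOI loss = 333.8 lb; glass = 2705 lb; yield = 89.02%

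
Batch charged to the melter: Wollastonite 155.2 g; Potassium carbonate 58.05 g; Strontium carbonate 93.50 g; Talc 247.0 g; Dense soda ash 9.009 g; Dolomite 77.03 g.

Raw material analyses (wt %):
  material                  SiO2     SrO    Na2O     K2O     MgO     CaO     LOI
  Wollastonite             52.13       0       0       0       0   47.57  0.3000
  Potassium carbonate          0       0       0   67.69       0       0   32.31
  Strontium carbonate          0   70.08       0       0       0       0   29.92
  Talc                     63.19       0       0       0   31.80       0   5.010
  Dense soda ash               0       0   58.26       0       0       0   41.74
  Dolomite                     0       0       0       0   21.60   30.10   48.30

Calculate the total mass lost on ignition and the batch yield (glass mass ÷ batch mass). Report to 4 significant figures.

LOI loss = 100.5 g; glass = 539.3 g; yield = 84.29%

Rounding to 4 significant figures applies to each intermediate as shown — each numeric step runs at full precision from first step to last. Every reported figure is rounded a single time; the derived quantities (yield, the totals, ignition loss, net glass mass, the six compositions) are recomputed at full precision starting from the weights on 539.3 g of glass as written in either problem or answer.
Per-material ignition loss:
  Wollastonite: 155.2 × 0.003000 = 0.4656 g
  Potassium carbonate: 58.05 × 0.3231 = 18.76 g
  Strontium carbonate: 93.50 × 0.2992 = 27.98 g
  Talc: 247.0 × 0.05010 = 12.37 g
  Dense soda ash: 9.009 × 0.4174 = 3.760 g
  Dolomite: 77.03 × 0.4830 = 37.21 g
Total LOI = 100.5 g
Glass = batch − LOI = 639.8 − 100.5 = 539.3 g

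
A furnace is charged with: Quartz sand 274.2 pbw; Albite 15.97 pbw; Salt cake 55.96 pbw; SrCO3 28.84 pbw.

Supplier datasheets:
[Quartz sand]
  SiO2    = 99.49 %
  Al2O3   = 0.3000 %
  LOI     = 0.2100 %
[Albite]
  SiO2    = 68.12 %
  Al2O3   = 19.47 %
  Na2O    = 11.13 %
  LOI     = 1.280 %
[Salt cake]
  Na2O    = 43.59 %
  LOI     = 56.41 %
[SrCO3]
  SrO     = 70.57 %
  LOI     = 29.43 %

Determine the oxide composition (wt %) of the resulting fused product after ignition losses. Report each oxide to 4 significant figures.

Glass mass = 334.1 pbw (batch 375.0 − LOI 40.83).
Composition: SiO2 84.90%, Al2O3 1.177%, SrO 6.091%, Na2O 7.832%

The intermediate values are shown (rounded to four significant figures) within the worked lines. All arithmetic carries exact precision in all steps; each reported value is rounded just once; the derived quantities are carried from the batch weights per 334.1 pbw of glass at exact precision (the totals, ignition loss, glass mass, the four compositions, yield), precisely as stated by the problem or answer text.
Oxide-by-oxide delivered mass:
  SiO2: 274.2·0.9949 + 15.97·0.6812 = 283.7 pbw
  Al2O3: 274.2·0.003000 + 15.97·0.1947 = 3.932 pbw
  SrO: 28.84·0.7057 = 20.35 pbw
  Na2O: 15.97·0.1113 + 55.96·0.4359 = 26.17 pbw
LOI: 274.2·0.002100 + 15.97·0.01280 + 55.96·0.5641 + 28.84·0.2943 = 40.83 pbw
Glass = total batch minus LOI = 375.0 − 40.83 = 334.1 pbw (consistent with Σ oxide mass)
wt % = oxide mass / glass mass × 100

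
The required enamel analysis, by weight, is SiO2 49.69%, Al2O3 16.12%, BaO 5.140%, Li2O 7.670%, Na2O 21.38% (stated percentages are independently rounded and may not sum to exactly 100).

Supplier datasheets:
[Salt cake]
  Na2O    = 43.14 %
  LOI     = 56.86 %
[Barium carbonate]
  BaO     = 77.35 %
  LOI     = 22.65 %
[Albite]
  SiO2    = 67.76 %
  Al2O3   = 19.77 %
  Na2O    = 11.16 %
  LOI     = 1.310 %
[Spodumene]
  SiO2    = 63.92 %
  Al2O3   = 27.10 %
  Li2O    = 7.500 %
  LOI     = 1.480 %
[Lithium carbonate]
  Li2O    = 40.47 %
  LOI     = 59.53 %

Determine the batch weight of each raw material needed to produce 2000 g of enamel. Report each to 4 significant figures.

Every computation carries full precision in every operation; the intermediate values appear rounded to 4 significant digits when written out. Each reported result includes exactly one rounding; derived quantities, including the five compositions, ignition loss, the yield, net glass mass, totals, are recomputed starting from the weights per 2000 g of glass in full float precision, as written in the problem or the answer.
Oxide mass targets, per 2000 g enamel:
  SiO2: 49.69% × 2000 = 993.8 g
  Al2O3: 16.12% × 2000 = 322.4 g
  BaO: 5.140% × 2000 = 102.8 g
  Li2O: 7.670% × 2000 = 153.4 g
  Na2O: 21.38% × 2000 = 427.6 g
Oxide-by-oxide audit on the weights just shown, against the basis in use (sums match the target masses exact up to rounding of places):
  SiO2: 1104·0.6776 + 383.9·0.6392 = 993.5 g (target 993.8 g)
  Al2O3: 1104·0.1977 + 383.9·0.2710 = 322.3 g (target 322.4 g)
  BaO: 132.9·0.7735 = 102.8 g (target 102.8 g)
  Li2O: 383.9·0.07500 + 307.9·0.4047 = 153.4 g (target 153.4 g)
  Na2O: 705.5·0.4314 + 1104·0.1116 = 427.6 g (target 427.6 g)
Glass-mass sanity pass: whole batch net of LOI = 2000 g (targets for the oxides total 2000 g; basis as stated: 2000 g — gaps are rounding artifacts).
Batch grand total — Σ batch = 2634 g; Σ batch·LOI gives LOI loss = 634.7 g; as yield: glass ÷ batch → 75.91%.

Batch per 2000 g enamel:
  Salt cake: 705.5 g
  Barium carbonate: 132.9 g
  Albite: 1104 g
  Spodumene: 383.9 g
  Lithium carbonate: 307.9 g
Total batch = 2634 g; LOI loss = 634.7 g; yield = 75.91%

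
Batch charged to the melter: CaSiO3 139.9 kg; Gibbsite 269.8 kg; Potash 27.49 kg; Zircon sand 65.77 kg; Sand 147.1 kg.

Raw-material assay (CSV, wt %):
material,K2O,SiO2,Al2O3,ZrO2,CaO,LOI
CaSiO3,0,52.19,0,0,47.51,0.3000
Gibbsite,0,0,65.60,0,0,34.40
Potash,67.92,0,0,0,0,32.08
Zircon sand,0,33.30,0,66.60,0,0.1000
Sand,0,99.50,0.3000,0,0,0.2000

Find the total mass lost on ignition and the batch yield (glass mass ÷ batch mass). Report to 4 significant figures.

LOI loss = 102.4 kg; glass = 547.7 kg; yield = 84.25%

Values along the way are printed rounded to four significant digits at each printed step — all internal work maintains full precision from first step to last; each reported number is rounded only once; all derived quantities are rebuilt from the weighed amounts per 547.7 kg of glass at exact precision (net glass mass, the yield, totals, LOI, five oxide percentages) as they appear in question or answer.
Each material's LOI contribution:
  CaSiO3: 139.9 × 0.003000 = 0.4197 kg
  Gibbsite: 269.8 × 0.3440 = 92.81 kg
  Potash: 27.49 × 0.3208 = 8.819 kg
  Zircon sand: 65.77 × 0.001000 = 0.06577 kg
  Sand: 147.1 × 0.002000 = 0.2942 kg
Total LOI = 102.4 kg
Glass = batch − LOI = 650.1 − 102.4 = 547.7 kg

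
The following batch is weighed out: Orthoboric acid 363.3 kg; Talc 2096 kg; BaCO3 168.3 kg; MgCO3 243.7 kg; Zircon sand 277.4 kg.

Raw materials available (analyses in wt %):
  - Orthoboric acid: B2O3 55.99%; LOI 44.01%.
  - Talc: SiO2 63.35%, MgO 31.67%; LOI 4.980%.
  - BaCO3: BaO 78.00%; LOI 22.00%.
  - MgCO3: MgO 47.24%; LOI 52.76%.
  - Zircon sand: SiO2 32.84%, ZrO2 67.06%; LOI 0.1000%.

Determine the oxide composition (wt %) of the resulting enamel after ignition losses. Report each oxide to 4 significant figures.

Working values are displayed (rounded to 4 significant digits) on the page; the working math holds exact precision in every operation; each reported value is rounded exactly once; derived quantities, which include the totals, five oxide percentages, yield, ignition loss, net glass mass, are rebuilt at exact precision, as they appear in the problem or the answer, from the batch weights at 2719 kg of glass.
Mass of each oxide from the mix:
  SiO2: 2096·0.6335 + 277.4·0.3284 = 1419 kg
  B2O3: 363.3·0.5599 = 203.4 kg
  ZrO2: 277.4·0.6706 = 186.0 kg
  MgO: 2096·0.3167 + 243.7·0.4724 = 778.9 kg
  BaO: 168.3·0.7800 = 131.3 kg
LOI: 363.3·0.4401 + 2096·0.04980 + 168.3·0.2200 + 243.7·0.5276 + 277.4·0.001000 = 430.1 kg
The glass mass, total less LOI, = 3149 − 430.1 = 2719 kg (= Σ oxide masses)
percent by weight: oxide/glass ×100

Glass mass = 2719 kg (batch 3149 − LOI 430.1).
Composition: SiO2 52.19%, B2O3 7.482%, ZrO2 6.843%, MgO 28.65%, BaO 4.829%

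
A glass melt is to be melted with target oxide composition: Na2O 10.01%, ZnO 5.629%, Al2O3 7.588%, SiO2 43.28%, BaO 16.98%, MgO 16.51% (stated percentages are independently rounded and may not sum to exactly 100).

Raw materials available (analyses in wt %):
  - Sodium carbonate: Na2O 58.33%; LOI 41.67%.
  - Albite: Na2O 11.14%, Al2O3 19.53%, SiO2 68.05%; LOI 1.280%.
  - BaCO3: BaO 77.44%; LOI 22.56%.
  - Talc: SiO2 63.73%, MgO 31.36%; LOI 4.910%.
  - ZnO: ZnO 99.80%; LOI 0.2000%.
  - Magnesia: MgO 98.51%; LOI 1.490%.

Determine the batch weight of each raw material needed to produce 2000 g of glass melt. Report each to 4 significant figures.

Each numeric step maintains full float precision from start to finish. In-progress results are rounded to four significant figures wherever printed; a single rounding finalizes every reported number; derived quantities (the six compositions, yield, glass mass, the totals, ignition loss) are computed using the weight values for 2000 g of glass at full float precision as set out in question or answer.
Oxide mass targets, per 2000 g glass melt:
  Na2O: 10.01% × 2000 = 200.2 g
  ZnO: 5.629% × 2000 = 112.6 g
  Al2O3: 7.588% × 2000 = 151.8 g
  SiO2: 43.28% × 2000 = 865.6 g
  BaO: 16.98% × 2000 = 339.6 g
  MgO: 16.51% × 2000 = 330.2 g
A balance pass over the oxides, applying the batch weights above, under the basis named above (every target is met by its sum inside rounding margins):
  Na2O: 194.8·0.5833 + 777.1·0.1114 = 200.2 g (target 200.2 g)
  ZnO: 112.8·0.9980 = 112.6 g (target 112.6 g)
  Al2O3: 777.1·0.1953 = 151.8 g (target 151.8 g)
  SiO2: 777.1·0.6805 + 528.5·0.6373 = 865.6 g (target 865.6 g)
  BaO: 438.5·0.7744 = 339.6 g (target 339.6 g)
  MgO: 528.5·0.3136 + 167.0·0.9851 = 330.2 g (target 330.2 g)
Glass-mass bookkeeping: Σ batch − LOI loss = 2000 g (oxide target masses add up to 2000 g; with the basis standing at 2000 g — deltas are rounding alone).
Whole-batch sum: Σ batch = 2219 g; loss to ignition Σ batch·LOI = 218.7 g; glass ÷ batch gives a yield of 90.14%.

Batch per 2000 g glass melt:
  Sodium carbonate: 194.8 g
  Albite: 777.1 g
  BaCO3: 438.5 g
  Talc: 528.5 g
  ZnO: 112.8 g
  Magnesia: 167.0 g
Total batch = 2219 g; LOI loss = 218.7 g; yield = 90.14%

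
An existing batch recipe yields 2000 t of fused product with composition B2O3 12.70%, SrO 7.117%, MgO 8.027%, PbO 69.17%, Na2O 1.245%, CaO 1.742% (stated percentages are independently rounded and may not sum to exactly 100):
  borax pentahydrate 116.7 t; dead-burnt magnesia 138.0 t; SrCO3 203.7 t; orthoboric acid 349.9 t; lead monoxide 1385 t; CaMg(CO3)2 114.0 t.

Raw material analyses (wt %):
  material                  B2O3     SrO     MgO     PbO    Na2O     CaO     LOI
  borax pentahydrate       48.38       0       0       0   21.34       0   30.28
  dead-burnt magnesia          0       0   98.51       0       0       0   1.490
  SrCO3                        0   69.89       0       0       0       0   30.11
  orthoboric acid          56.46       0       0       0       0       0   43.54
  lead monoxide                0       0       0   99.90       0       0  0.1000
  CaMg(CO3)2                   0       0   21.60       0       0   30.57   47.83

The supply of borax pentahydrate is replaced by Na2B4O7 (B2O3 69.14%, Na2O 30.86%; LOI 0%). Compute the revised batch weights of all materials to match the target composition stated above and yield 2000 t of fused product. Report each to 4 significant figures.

Working values are printed, rounded to 4 significant digits, as written. The working math maintains exact precision from start to finish — every reported result receives exactly one rounding — derived quantities are recomputed in full float precision (ignition loss, the six compositions, yield, totals, net glass mass) starting from the weights for 2000 t of glass, exactly as printed in the question or the answer.
Oxide mass targets, per 2000 t fused product:
  B2O3: 12.70% × 2000 = 254.0 t
  SrO: 7.117% × 2000 = 142.3 t
  MgO: 8.027% × 2000 = 160.5 t
  PbO: 69.17% × 2000 = 1383 t
  Na2O: 1.245% × 2000 = 24.90 t
  CaO: 1.742% × 2000 = 34.84 t
Mass-balance tally per oxide from the weights as reported, on the stated basis (summed amounts equal target values within answer rounding):
  B2O3: 80.69·0.6914 + 351.1·0.5646 = 254.0 t (target 254.0 t)
  SrO: 203.7·0.6989 = 142.4 t (target 142.3 t)
  MgO: 138.0·0.9851 + 114.0·0.2160 = 160.6 t (target 160.5 t)
  PbO: 1385·0.9990 = 1384 t (target 1383 t)
  Na2O: 80.69·0.3086 = 24.90 t (target 24.90 t)
  CaO: 114.0·0.3057 = 34.85 t (target 34.84 t)
Glass mass check: whole batch net of LOI = 2000 t (oxide target masses add up to 2000 t; basis as stated: 2000 t — any gap is answer rounding).
Total batch = Σ batch = 2272 t; LOI removed, Σ of batch·LOI: 272.2 t; yield, glass over the total, = 88.02%.

Revised batch per 2000 t fused product:
  Na2B4O7: 80.69 t
  dead-burnt magnesia: 138.0 t
  SrCO3: 203.7 t
  orthoboric acid: 351.1 t
  lead monoxide: 1385 t
  CaMg(CO3)2: 114.0 t
Total batch = 2272 t; LOI loss = 272.2 t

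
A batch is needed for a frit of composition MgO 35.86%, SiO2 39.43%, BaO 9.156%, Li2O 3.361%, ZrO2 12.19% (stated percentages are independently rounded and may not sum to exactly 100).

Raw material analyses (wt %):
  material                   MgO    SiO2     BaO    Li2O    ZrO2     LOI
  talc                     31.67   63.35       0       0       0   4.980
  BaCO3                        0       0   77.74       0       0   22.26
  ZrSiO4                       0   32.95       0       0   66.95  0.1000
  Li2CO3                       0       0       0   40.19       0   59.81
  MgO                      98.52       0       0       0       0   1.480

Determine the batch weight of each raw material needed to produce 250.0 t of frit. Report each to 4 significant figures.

The working math runs at full float precision at each step; working values are displayed rounded to four significant digits — every reported value is rounded a single time. All derived quantities (net glass mass, the five compositions, the totals, the yield, ignition loss) are recomputed using the weight values on 250.0 t of glass at full float precision as given in question or answer.
The oxide mass targets at 250.0 t frit:
  MgO: 35.86% × 250.0 = 89.65 t
  SiO2: 39.43% × 250.0 = 98.58 t
  BaO: 9.156% × 250.0 = 22.89 t
  Li2O: 3.361% × 250.0 = 8.402 t
  ZrO2: 12.19% × 250.0 = 30.48 t
Balance tally, oxide-wise, from the weights as reported, relative to the basis at hand (sums match the target masses given rounding of the digits):
  MgO: 131.9·0.3167 + 48.59·0.9852 = 89.64 t (target 89.65 t)
  SiO2: 131.9·0.6335 + 45.52·0.3295 = 98.56 t (target 98.58 t)
  BaO: 29.44·0.7774 = 22.89 t (target 22.89 t)
  Li2O: 20.91·0.4019 = 8.404 t (target 8.402 t)
  ZrO2: 45.52·0.6695 = 30.48 t (target 30.48 t)
Glass-mass closure: the batch minus its LOI: 250.0 t (oxide target masses add up to 250.0 t; versus the stated basis of 250.0 t — a pure rounding effect).
Whole-batch sum: Σ batch = 276.4 t; the LOI term Σ batch·LOI equals 26.39 t; glass ÷ batch gives a yield of 90.45%.

Batch per 250.0 t frit:
  talc: 131.9 t
  BaCO3: 29.44 t
  ZrSiO4: 45.52 t
  Li2CO3: 20.91 t
  MgO: 48.59 t
Total batch = 276.4 t; LOI loss = 26.39 t; yield = 90.45%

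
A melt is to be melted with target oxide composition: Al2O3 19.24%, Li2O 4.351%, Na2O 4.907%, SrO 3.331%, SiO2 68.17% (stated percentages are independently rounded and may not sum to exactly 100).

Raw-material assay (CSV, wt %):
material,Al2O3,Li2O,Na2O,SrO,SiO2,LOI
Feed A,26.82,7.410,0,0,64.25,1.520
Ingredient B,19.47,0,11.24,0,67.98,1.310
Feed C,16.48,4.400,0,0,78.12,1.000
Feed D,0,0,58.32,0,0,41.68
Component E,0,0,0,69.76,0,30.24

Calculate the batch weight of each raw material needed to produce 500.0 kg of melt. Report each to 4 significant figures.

Batch per 500.0 kg melt:
  Feed A: 151.1 kg
  Ingredient B: 82.84 kg
  Feed C: 239.9 kg
  Feed D: 26.10 kg
  Component E: 23.87 kg
Total batch = 523.8 kg; LOI loss = 23.88 kg; yield = 95.44%

Full precision is maintained in all steps; working values are displayed (rounded to 4 significant figures) on the page. A single rounding produces each reported value; derived quantities are recomputed starting from the weights on 500.0 kg of glass in full float precision (ignition loss, yield, five oxide percentages, totals, glass mass), as quoted within the problem or answer text.
The oxide mass targets at 500.0 kg melt:
  Al2O3: 19.24% × 500.0 = 96.20 kg
  Li2O: 4.351% × 500.0 = 21.76 kg
  Na2O: 4.907% × 500.0 = 24.54 kg
  SrO: 3.331% × 500.0 = 16.66 kg
  SiO2: 68.17% × 500.0 = 340.8 kg
Balance tally, oxide-wise, with the batch weights as given, per the basis as stated (target by target, the sums agree exact up to rounding of places):
  Al2O3: 151.1·0.2682 + 82.84·0.1947 + 239.9·0.1648 = 96.19 kg (target 96.20 kg)
  Li2O: 151.1·0.07410 + 239.9·0.04400 = 21.75 kg (target 21.76 kg)
  Na2O: 82.84·0.1124 + 26.10·0.5832 = 24.53 kg (target 24.54 kg)
  SrO: 23.87·0.6976 = 16.65 kg (target 16.66 kg)
  SiO2: 151.1·0.6425 + 82.84·0.6798 + 239.9·0.7812 = 340.8 kg (target 340.8 kg)
Auditing the glass mass value: Σ batch − LOI loss = 499.9 kg (targets for the oxides total 500.0 kg; versus the stated basis of 500.0 kg — gaps are rounding artifacts).
Summing the batch: Σ batch = 523.8 kg; LOI loss = Σ batch·LOI = 23.88 kg; yield, glass over the total, = 95.44%.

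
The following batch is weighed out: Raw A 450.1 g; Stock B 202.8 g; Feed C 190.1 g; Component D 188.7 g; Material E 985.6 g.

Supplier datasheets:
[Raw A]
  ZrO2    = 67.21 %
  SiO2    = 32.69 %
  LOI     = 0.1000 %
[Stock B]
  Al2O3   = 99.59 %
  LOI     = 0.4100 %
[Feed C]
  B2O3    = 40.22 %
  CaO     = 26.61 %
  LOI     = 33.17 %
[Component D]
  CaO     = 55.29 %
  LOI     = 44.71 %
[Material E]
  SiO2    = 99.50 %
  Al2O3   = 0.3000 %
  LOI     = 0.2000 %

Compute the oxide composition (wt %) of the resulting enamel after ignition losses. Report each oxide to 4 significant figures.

Glass mass = 1867 g (batch 2017 − LOI 150.7).
Composition: ZrO2 16.21%, B2O3 4.096%, SiO2 60.42%, Al2O3 10.98%, CaO 8.299%

Rounding to four significant digits extends to every intermediate as displayed; each numeric step runs at full float precision at all times; each reported value is rounded exactly once; derived quantities are re-derived starting from the weights on 1867 g of glass at full precision (net glass mass, five oxide percentages, ignition loss, the yield, the totals) as written in either problem or answer.
Mass of each oxide from the mix:
  ZrO2: 450.1·0.6721 = 302.5 g
  B2O3: 190.1·0.4022 = 76.46 g
  SiO2: 450.1·0.3269 + 985.6·0.9950 = 1128 g
  Al2O3: 202.8·0.9959 + 985.6·0.003000 = 204.9 g
  CaO: 190.1·0.2661 + 188.7·0.5529 = 154.9 g
LOI: 450.1·0.001000 + 202.8·0.004100 + 190.1·0.3317 + 188.7·0.4471 + 985.6·0.002000 = 150.7 g
batch − LOI leaves glass = 2017 − 150.7 = 1867 g (equal to the oxide-mass sum)
percent by weight: oxide/glass ×100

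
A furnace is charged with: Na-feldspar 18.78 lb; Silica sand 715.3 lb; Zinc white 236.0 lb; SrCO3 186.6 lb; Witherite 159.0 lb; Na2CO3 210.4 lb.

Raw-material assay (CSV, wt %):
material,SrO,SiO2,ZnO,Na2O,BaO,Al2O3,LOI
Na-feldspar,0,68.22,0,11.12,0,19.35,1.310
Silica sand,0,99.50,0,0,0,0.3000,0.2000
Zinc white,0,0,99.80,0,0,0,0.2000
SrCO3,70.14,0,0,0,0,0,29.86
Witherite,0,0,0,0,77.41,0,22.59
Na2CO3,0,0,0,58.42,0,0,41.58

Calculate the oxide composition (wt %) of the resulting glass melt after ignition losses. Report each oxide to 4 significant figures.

Glass mass = 1345 lb (batch 1526 − LOI 181.3).
Composition: SrO 9.732%, SiO2 53.88%, ZnO 17.51%, Na2O 9.295%, BaO 9.152%, Al2O3 0.4298%

Values along the way are shown rounded to 4 significant digits within the worked lines — each numeric step runs at exact precision through the solve — exactly one rounding lands on each reported figure — the derived quantities are recomputed from the batch weights at 1345 lb of glass in full precision (yield, the six compositions, LOI, net glass mass, totals) as quoted within the question or the answer.
Mass of each oxide from the mix:
  SrO: 186.6·0.7014 = 130.9 lb
  SiO2: 18.78·0.6822 + 715.3·0.9950 = 724.5 lb
  ZnO: 236.0·0.9980 = 235.5 lb
  Na2O: 18.78·0.1112 + 210.4·0.5842 = 125.0 lb
  BaO: 159.0·0.7741 = 123.1 lb
  Al2O3: 18.78·0.1935 + 715.3·0.003000 = 5.780 lb
LOI: 18.78·0.01310 + 715.3·0.002000 + 236.0·0.002000 + 186.6·0.2986 + 159.0·0.2259 + 210.4·0.4158 = 181.3 lb
Resulting glass, batch − LOI: 1526 − 181.3 = 1345 lb (consistent with Σ oxide mass)
wt % = 100 × oxide mass / glass mass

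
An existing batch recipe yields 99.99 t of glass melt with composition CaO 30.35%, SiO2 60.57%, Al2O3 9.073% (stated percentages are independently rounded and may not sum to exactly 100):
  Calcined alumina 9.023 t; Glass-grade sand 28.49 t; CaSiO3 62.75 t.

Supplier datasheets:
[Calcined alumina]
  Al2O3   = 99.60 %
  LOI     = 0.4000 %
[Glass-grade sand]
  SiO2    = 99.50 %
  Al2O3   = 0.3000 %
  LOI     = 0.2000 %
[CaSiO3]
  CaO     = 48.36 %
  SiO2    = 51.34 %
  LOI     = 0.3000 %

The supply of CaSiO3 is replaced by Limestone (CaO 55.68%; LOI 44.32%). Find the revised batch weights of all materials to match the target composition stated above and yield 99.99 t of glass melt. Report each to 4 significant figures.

Mid-chain values are shown rounded to four significant figures in the printout. Each numeric step keeps full precision through the solve — every reported value is rounded once only; all derived quantities (the totals, net glass mass, the yield, the three compositions, ignition loss) are computed in exact precision from the weighed amounts at 99.99 t of glass as set out in either problem or answer.
Target masses of each oxide per 99.99 t glass melt:
  CaO: 30.35% × 99.99 = 30.35 t
  SiO2: 60.57% × 99.99 = 60.56 t
  Al2O3: 9.073% × 99.99 = 9.072 t
Mass-balance tally per oxide given the weights on record, for the quoted basis mass (summed amounts equal target values net of answer rounding effects):
  CaO: 54.50·0.5568 = 30.35 t (target 30.35 t)
  SiO2: 60.87·0.9950 = 60.57 t (target 60.56 t)
  Al2O3: 8.925·0.9960 + 60.87·0.003000 = 9.072 t (target 9.072 t)
Glass-mass sanity pass: net batch after ignition = 99.98 t (targets for the oxides total 99.98 t; stated basis 99.99 t — gaps are rounding artifacts).
Whole-batch sum: Σ batch = 124.3 t; the LOI term Σ batch·LOI equals 24.31 t; as yield: glass ÷ batch → 80.44%.

Revised batch per 99.99 t glass melt:
  Calcined alumina: 8.925 t
  Glass-grade sand: 60.87 t
  Limestone: 54.50 t
Total batch = 124.3 t; LOI loss = 24.31 t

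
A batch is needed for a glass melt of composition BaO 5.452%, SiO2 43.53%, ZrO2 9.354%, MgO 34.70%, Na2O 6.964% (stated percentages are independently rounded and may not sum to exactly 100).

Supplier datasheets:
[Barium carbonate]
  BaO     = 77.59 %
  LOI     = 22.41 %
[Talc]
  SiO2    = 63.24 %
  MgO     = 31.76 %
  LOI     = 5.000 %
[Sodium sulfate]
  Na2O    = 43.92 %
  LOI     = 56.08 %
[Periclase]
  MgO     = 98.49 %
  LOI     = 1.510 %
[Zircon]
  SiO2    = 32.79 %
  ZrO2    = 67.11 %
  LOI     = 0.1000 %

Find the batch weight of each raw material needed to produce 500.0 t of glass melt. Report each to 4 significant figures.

Batch per 500.0 t glass melt:
  Barium carbonate: 35.13 t
  Talc: 308.0 t
  Sodium sulfate: 79.28 t
  Periclase: 76.83 t
  Zircon: 69.69 t
Total batch = 568.9 t; LOI loss = 68.96 t; yield = 87.88%

Exact precision is kept from start to finish. Mid-chain values appear, rounded to 4 significant figures, at each printed step — exactly one rounding is applied to every reported value. The derived quantities, including the yield, ignition loss, totals, glass mass, five oxide percentages, are recomputed from the weighed amounts for 500.0 t of glass in full precision, exactly as printed in problem or answer.
Oxide mass targets, per 500.0 t glass melt:
  BaO: 5.452% × 500.0 = 27.26 t
  SiO2: 43.53% × 500.0 = 217.6 t
  ZrO2: 9.354% × 500.0 = 46.77 t
  MgO: 34.70% × 500.0 = 173.5 t
  Na2O: 6.964% × 500.0 = 34.82 t
Per-oxide balance check with the batch weights as given, against the basis in use (sums match the target masses modulo rounding of the values):
  BaO: 35.13·0.7759 = 27.26 t (target 27.26 t)
  SiO2: 308.0·0.6324 + 69.69·0.3279 = 217.6 t (target 217.6 t)
  ZrO2: 69.69·0.6711 = 46.77 t (target 46.77 t)
  MgO: 308.0·0.3176 + 76.83·0.9849 = 173.5 t (target 173.5 t)
  Na2O: 79.28·0.4392 = 34.82 t (target 34.82 t)
Glass mass check: the batch minus its LOI: 500.0 t (per-oxide target masses sum to 500.0 t; with the basis standing at 500.0 t — deltas are rounding alone).
Summing the batch: Σ batch = 568.9 t; the LOI term Σ batch·LOI equals 68.96 t; as yield: glass ÷ batch → 87.88%.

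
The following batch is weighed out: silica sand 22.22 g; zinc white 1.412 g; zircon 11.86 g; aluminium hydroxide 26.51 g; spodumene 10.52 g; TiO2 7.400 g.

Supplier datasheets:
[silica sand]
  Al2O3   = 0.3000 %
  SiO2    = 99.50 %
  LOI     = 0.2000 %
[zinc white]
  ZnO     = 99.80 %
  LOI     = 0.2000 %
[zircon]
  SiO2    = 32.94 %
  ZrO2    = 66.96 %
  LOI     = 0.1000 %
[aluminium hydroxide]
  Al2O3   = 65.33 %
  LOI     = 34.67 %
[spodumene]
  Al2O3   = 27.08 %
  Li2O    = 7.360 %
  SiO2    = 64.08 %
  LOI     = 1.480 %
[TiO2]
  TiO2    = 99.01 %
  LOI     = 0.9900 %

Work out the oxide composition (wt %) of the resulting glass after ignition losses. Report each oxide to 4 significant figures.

Glass mass = 70.44 g (batch 79.92 − LOI 9.479).
Composition: Al2O3 28.72%, ZnO 2.000%, TiO2 10.40%, Li2O 1.099%, SiO2 46.50%, ZrO2 11.27%

In-progress results are printed rounded off to 4 significant digits within the worked lines; full float precision is maintained in all steps — exactly one rounding lands on every reported figure; derived quantities, including ignition loss, the six compositions, net glass mass, the totals, yield, are rebuilt from the batch weights for 70.44 g of glass in full float precision, exactly as shown in the question or the answer.
What the batch supplies per oxide:
  Al2O3: 22.22·0.003000 + 26.51·0.6533 + 10.52·0.2708 = 20.23 g
  ZnO: 1.412·0.9980 = 1.409 g
  TiO2: 7.400·0.9901 = 7.327 g
  Li2O: 10.52·0.07360 = 0.7743 g
  SiO2: 22.22·0.9950 + 11.86·0.3294 + 10.52·0.6408 = 32.76 g
  ZrO2: 11.86·0.6696 = 7.941 g
LOI: 22.22·0.002000 + 1.412·0.002000 + 11.86·0.001000 + 26.51·0.3467 + 10.52·0.01480 + 7.400·0.009900 = 9.479 g
Resulting glass, batch − LOI: 79.92 − 9.479 = 70.44 g (= the summed oxide contributions)
wt %: oxide over glass, times 100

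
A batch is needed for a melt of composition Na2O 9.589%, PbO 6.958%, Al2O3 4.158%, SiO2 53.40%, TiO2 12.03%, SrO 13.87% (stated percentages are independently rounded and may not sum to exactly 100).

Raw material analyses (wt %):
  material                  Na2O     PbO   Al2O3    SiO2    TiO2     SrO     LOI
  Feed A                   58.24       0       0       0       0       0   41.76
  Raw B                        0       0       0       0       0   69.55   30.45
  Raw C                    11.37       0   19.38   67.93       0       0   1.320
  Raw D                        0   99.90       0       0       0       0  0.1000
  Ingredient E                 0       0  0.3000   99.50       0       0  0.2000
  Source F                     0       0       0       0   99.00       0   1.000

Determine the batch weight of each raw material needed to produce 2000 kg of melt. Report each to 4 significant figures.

Batch per 2000 kg melt:
  Feed A: 247.9 kg
  Raw B: 398.8 kg
  Raw C: 416.9 kg
  Raw D: 139.3 kg
  Ingredient E: 788.7 kg
  Source F: 243.0 kg
Total batch = 2235 kg; LOI loss = 234.6 kg; yield = 89.50%

The working math carries exact precision end to end; intermediates are displayed rounded to four significant digits at each printed step — each reported figure is rounded a single time — the derived quantities are rebuilt from the weighed amounts at 2000 kg of glass at exact precision (glass mass, six oxide percentages, LOI, yield, the totals) exactly as shown in the problem or the answer.
Per-oxide target masses for 2000 kg melt:
  Na2O: 9.589% × 2000 = 191.8 kg
  PbO: 6.958% × 2000 = 139.2 kg
  Al2O3: 4.158% × 2000 = 83.16 kg
  SiO2: 53.40% × 2000 = 1068 kg
  TiO2: 12.03% × 2000 = 240.6 kg
  SrO: 13.87% × 2000 = 277.4 kg
Mass-balance tally per oxide with the batch weights as given, against the basis in use (every target is met by its sum once rounding is allowed for):
  Na2O: 247.9·0.5824 + 416.9·0.1137 = 191.8 kg (target 191.8 kg)
  PbO: 139.3·0.9990 = 139.2 kg (target 139.2 kg)
  Al2O3: 416.9·0.1938 + 788.7·0.003000 = 83.16 kg (target 83.16 kg)
  SiO2: 416.9·0.6793 + 788.7·0.9950 = 1068 kg (target 1068 kg)
  TiO2: 243.0·0.9900 = 240.6 kg (target 240.6 kg)
  SrO: 398.8·0.6955 = 277.4 kg (target 277.4 kg)
Glass-mass closure: net batch after ignition = 2000 kg (the Σ of target masses is 2000 kg; the stated basis being 2000 kg — deltas are rounding alone).
Adding the batch up: Σ batch = 2235 kg; the LOI term Σ batch·LOI equals 234.6 kg; yield = glass ÷ total batch = 89.50%.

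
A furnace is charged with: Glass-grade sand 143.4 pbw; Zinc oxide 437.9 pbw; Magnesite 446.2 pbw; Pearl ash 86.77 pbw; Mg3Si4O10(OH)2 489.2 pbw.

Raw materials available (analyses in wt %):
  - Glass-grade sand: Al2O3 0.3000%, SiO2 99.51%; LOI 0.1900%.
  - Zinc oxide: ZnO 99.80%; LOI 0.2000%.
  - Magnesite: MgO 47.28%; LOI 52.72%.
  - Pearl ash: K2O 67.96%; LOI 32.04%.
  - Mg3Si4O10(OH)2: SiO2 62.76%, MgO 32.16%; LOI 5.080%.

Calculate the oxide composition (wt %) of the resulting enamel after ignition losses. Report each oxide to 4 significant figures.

Glass mass = 1314 pbw (batch 1603 − LOI 289.0).
Composition: Al2O3 0.03273%, SiO2 34.21%, ZnO 33.25%, MgO 28.02%, K2O 4.486%

All internal work maintains full precision at each step; intermediates are printed, rounded to 4 significant figures, across the worked steps — each reported number includes exactly one rounding; derived quantities, which include glass mass, the five compositions, the yield, totals, LOI, are recomputed at full float precision, exactly as printed in question or answer, from the batch weights per 1314 pbw of glass.
What the batch supplies per oxide:
  Al2O3: 143.4·0.003000 = 0.4302 pbw
  SiO2: 143.4·0.9951 + 489.2·0.6276 = 449.7 pbw
  ZnO: 437.9·0.9980 = 437.0 pbw
  MgO: 446.2·0.4728 + 489.2·0.3216 = 368.3 pbw
  K2O: 86.77·0.6796 = 58.97 pbw
LOI: 143.4·0.001900 + 437.9·0.002000 + 446.2·0.5272 + 86.77·0.3204 + 489.2·0.05080 = 289.0 pbw
Glass mass = batch − LOI = 1603 − 289.0 = 1314 pbw (= Σ oxide masses)
oxide / glass × 100 gives the wt %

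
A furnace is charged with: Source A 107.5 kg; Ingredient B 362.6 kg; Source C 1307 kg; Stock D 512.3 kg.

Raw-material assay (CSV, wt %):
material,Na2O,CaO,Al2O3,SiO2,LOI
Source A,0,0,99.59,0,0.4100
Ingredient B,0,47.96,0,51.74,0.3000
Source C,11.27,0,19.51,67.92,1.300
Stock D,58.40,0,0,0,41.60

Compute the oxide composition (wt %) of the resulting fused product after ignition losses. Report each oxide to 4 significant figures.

Glass mass = 2058 kg (batch 2289 − LOI 231.6).
Composition: Na2O 21.70%, CaO 8.451%, Al2O3 17.59%, SiO2 52.26%

Values along the way are rounded to four significant figures when quoted; all arithmetic keeps full precision at each step. Each reported result is rounded only once. Derived quantities, which include the totals, net glass mass, LOI, four oxide percentages, yield, are rebuilt in exact precision, as set out in question or answer, using the weight values at 2058 kg of glass.
Per-oxide mass from batch:
  Na2O: 1307·0.1127 + 512.3·0.5840 = 446.5 kg
  CaO: 362.6·0.4796 = 173.9 kg
  Al2O3: 107.5·0.9959 + 1307·0.1951 = 362.1 kg
  SiO2: 362.6·0.5174 + 1307·0.6792 = 1075 kg
LOI: 107.5·0.004100 + 362.6·0.003000 + 1307·0.01300 + 512.3·0.4160 = 231.6 kg
batch − LOI leaves glass = 2289 − 231.6 = 2058 kg (matching Σ of the oxides)
oxide / glass × 100 gives the wt %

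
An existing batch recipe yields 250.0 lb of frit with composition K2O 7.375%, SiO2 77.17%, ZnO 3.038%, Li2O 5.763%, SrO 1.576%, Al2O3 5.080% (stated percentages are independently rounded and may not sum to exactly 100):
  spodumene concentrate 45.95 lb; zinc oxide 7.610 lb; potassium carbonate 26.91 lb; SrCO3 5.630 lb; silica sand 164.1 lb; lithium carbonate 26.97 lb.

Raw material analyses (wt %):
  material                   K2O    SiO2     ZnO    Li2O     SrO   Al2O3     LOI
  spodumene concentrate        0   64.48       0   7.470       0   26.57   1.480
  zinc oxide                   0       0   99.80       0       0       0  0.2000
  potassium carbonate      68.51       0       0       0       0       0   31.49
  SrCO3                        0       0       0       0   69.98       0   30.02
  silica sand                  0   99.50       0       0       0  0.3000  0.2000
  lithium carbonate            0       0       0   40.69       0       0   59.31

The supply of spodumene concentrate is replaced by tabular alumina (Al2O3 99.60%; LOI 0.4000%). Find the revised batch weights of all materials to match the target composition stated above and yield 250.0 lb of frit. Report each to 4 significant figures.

The working math keeps exact precision at each step; intermediates appear, rounded to four significant figures, alongside each step; every reported value carries a single rounding; the derived quantities (glass mass, the yield, the totals, LOI, the six compositions) are recomputed from the weighed amounts at 250.0 lb of glass in exact precision exactly as printed in either problem or answer.
Target oxide masses per 250.0 lb frit:
  K2O: 7.375% × 250.0 = 18.44 lb
  SiO2: 77.17% × 250.0 = 192.9 lb
  ZnO: 3.038% × 250.0 = 7.595 lb
  Li2O: 5.763% × 250.0 = 14.41 lb
  SrO: 1.576% × 250.0 = 3.940 lb
  Al2O3: 5.080% × 250.0 = 12.70 lb
Verifying the oxide balance using the reported weights, under the basis named above (target by target, the sums agree inside rounding margins):
  K2O: 26.91·0.6851 = 18.44 lb (target 18.44 lb)
  SiO2: 193.9·0.9950 = 192.9 lb (target 192.9 lb)
  ZnO: 7.610·0.9980 = 7.595 lb (target 7.595 lb)
  Li2O: 35.41·0.4069 = 14.41 lb (target 14.41 lb)
  SrO: 5.630·0.6998 = 3.940 lb (target 3.940 lb)
  Al2O3: 12.17·0.9960 + 193.9·0.003000 = 12.70 lb (target 12.70 lb)
Mass balance on the glass: total charge less LOI = 250.0 lb (the Σ of target masses is 250.0 lb; basis as stated: 250.0 lb — rounding explains the deltas).
Batch grand total — Σ batch = 281.6 lb; loss to ignition Σ batch·LOI = 31.62 lb; yield: glass divided by total = 88.77%.

Revised batch per 250.0 lb frit:
  tabular alumina: 12.17 lb
  zinc oxide: 7.610 lb
  potassium carbonate: 26.91 lb
  SrCO3: 5.630 lb
  silica sand: 193.9 lb
  lithium carbonate: 35.41 lb
Total batch = 281.6 lb; LOI loss = 31.62 lb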